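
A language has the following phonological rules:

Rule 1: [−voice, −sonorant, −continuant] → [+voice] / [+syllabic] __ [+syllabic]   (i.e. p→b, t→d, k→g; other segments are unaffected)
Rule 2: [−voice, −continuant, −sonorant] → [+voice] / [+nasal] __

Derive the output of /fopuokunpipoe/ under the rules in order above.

Rule 1 (intervocalic voicing): /p/ is a voiceless stop between vowels /o/ and /u/, so it voices to [b]. /k/ is a voiceless stop between vowels /o/ and /u/, so it voices to [g]. /p/ is a voiceless stop between vowels /i/ and /o/, so it voices to [b]. /fopuokunpipoe/ → fobuogunpiboe.
Rule 2 (post-nasal voicing): /p/ is a voiceless stop immediately after the nasal /n/, so it voices to [b]. /fobuogunpiboe/ → fobuogunbiboe.

fobuogunbiboe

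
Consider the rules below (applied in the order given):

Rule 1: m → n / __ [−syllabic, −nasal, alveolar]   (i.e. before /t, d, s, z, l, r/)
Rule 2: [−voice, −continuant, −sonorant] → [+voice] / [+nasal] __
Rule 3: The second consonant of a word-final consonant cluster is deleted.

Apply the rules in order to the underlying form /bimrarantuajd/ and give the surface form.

binraranduaj

Rule 1 (nasal place assimilation): /m/ precedes the alveolar consonant /r/, so it assimilates in place to [n]. /bimrarantuajd/ → binrarantuajd.
Rule 2 (post-nasal voicing): /t/ is a voiceless stop immediately after the nasal /n/, so it voices to [d]. /binrarantuajd/ → binraranduajd.
Rule 3 (final cluster simplification): /d/ is the second consonant of a word-final cluster /jd/, so it deletes. /binraranduajd/ → binraranduaj.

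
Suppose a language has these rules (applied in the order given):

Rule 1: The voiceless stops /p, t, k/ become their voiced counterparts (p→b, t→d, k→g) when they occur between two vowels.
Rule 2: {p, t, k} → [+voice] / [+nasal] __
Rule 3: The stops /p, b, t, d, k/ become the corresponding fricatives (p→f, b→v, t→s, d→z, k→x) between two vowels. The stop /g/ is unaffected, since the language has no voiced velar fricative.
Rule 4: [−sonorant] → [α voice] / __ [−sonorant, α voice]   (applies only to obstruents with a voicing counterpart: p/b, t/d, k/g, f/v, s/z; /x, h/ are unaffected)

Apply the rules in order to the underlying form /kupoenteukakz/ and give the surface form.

Rule 1 (intervocalic voicing): /p/ is a voiceless stop between vowels /u/ and /o/, so it voices to [b]. /k/ is a voiceless stop between vowels /u/ and /a/, so it voices to [g]. /kupoenteukakz/ → kuboenteugakz.
Rule 2 (post-nasal voicing): /t/ is a voiceless stop immediately after the nasal /n/, so it voices to [d]. /kuboenteugakz/ → kuboendeugakz.
Rule 3 (intervocalic spirantization): /b/ is a stop between vowels /u/ and /o/, so it spirantizes to the fricative [v]. /kuboendeugakz/ → kuvoendeugakz.
Rule 4 (regressive voicing assimilation): /k/ precedes the voiced obstruent /z/, so it voices to [g] by assimilation. /kuvoendeugakz/ → kuvoendeugagz.

kuvoendeugagz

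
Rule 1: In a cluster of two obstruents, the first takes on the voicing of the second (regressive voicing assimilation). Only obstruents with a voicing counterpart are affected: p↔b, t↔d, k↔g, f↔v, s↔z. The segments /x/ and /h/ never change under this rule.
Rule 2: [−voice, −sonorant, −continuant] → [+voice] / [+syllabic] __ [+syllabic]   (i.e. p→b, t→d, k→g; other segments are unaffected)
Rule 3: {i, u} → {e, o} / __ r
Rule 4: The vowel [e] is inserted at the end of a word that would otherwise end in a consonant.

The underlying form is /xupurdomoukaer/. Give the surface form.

xubordomougaere

Rule 1 (regressive voicing assimilation): no segment meets the environment; /xupurdomoukaer/ is unchanged.
Rule 2 (intervocalic voicing): /p/ is a voiceless stop between vowels /u/ and /u/, so it voices to [b]. /k/ is a voiceless stop between vowels /u/ and /a/, so it voices to [g]. /xupurdomoukaer/ → xuburdomougaer.
Rule 3 (pre-rhotic lowering): /u/ is a high vowel immediately before /r/, so it lowers to [o]. /xuburdomougaer/ → xubordomougaer.
Rule 4 (final e-epenthesis): the form ends in the consonant /r/, so [e] is inserted word-finally. /xubordomougaer/ → xubordomougaere.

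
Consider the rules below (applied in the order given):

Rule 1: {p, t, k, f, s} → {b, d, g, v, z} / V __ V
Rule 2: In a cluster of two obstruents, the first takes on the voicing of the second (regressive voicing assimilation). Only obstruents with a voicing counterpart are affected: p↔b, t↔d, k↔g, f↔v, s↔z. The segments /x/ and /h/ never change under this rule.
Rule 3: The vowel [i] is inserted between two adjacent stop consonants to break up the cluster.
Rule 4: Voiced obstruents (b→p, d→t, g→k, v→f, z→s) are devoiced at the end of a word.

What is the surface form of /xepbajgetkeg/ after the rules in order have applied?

Rule 1 (intervocalic voicing): no segment meets the environment; /xepbajgetkeg/ is unchanged.
Rule 2 (regressive voicing assimilation): /p/ precedes the voiced obstruent /b/, so it voices to [b] by assimilation. /xepbajgetkeg/ → xebbajgetkeg.
Rule 3 (stop-cluster i-epenthesis): /b/ and /b/ form a stop–stop cluster, so [i] is inserted between them. /t/ and /k/ form a stop–stop cluster, so [i] is inserted between them. /xebbajgetkeg/ → xebibajgetikeg.
Rule 4 (final devoicing): /g/ is a voiced obstruent in word-final position, so it devoices to [k]. /xebibajgetikeg/ → xebibajgetikek.

xebibajgetikek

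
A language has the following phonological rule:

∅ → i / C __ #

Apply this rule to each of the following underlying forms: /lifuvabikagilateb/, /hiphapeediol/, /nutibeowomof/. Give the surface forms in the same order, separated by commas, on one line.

lifuvabikagilatebi, hiphapeedioli, nutibeowomofi

/lifuvabikagilateb/: the form ends in the consonant /b/, so [i] is inserted word-finally. → [lifuvabikagilatebi].
/hiphapeediol/: the form ends in the consonant /l/, so [i] is inserted word-finally. → [hiphapeedioli].
/nutibeowomof/: the form ends in the consonant /f/, so [i] is inserted word-finally. → [nutibeowomofi].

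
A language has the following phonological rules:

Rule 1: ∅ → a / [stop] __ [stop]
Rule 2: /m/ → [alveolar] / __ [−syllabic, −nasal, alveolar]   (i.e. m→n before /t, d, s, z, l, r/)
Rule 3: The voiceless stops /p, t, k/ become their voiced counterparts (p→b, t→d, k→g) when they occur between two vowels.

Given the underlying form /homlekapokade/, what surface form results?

honlegabogade

Rule 1 (stop-cluster a-epenthesis): no segment meets the environment; /homlekapokade/ is unchanged.
Rule 2 (nasal place assimilation): /m/ precedes the alveolar consonant /l/, so it assimilates in place to [n]. /homlekapokade/ → honlekapokade.
Rule 3 (intervocalic voicing): /k/ is a voiceless stop between vowels /e/ and /a/, so it voices to [g]. /p/ is a voiceless stop between vowels /a/ and /o/, so it voices to [b]. /k/ is a voiceless stop between vowels /o/ and /a/, so it voices to [g]. /honlekapokade/ → honlegabogade.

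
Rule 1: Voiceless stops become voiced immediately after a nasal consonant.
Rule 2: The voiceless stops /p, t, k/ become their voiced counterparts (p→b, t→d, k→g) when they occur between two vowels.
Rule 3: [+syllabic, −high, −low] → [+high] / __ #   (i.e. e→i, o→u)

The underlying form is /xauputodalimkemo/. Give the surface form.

xaubudodalimgemu

Rule 1 (post-nasal voicing): /k/ is a voiceless stop immediately after the nasal /m/, so it voices to [g]. /xauputodalimkemo/ → xauputodalimgemo.
Rule 2 (intervocalic voicing): /p/ is a voiceless stop between vowels /u/ and /u/, so it voices to [b]. /t/ is a voiceless stop between vowels /u/ and /o/, so it voices to [d]. /xauputodalimgemo/ → xaubudodalimgemo.
Rule 3 (final vowel raising): /o/ is a mid vowel in word-final position, so it raises to [u]. /xaubudodalimgemo/ → xaubudodalimgemu.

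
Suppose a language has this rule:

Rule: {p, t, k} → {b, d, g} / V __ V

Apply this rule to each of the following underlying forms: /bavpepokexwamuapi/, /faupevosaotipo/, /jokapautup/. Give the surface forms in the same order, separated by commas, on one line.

bavpebogexwamuabi, faubevosaodibo, jogabaudup

/bavpepokexwamuapi/: /p/ is a voiceless stop between vowels /e/ and /o/, so it voices to [b]. /k/ is a voiceless stop between vowels /o/ and /e/, so it voices to [g]. /p/ is a voiceless stop between vowels /a/ and /i/, so it voices to [b]. → [bavpebogexwamuabi].
/faupevosaotipo/: /p/ is a voiceless stop between vowels /u/ and /e/, so it voices to [b]. /t/ is a voiceless stop between vowels /o/ and /i/, so it voices to [d]. /p/ is a voiceless stop between vowels /i/ and /o/, so it voices to [b]. → [faubevosaodibo].
/jokapautup/: /k/ is a voiceless stop between vowels /o/ and /a/, so it voices to [g]. /p/ is a voiceless stop between vowels /a/ and /a/, so it voices to [b]. /t/ is a voiceless stop between vowels /u/ and /u/, so it voices to [d]. → [jogabaudup].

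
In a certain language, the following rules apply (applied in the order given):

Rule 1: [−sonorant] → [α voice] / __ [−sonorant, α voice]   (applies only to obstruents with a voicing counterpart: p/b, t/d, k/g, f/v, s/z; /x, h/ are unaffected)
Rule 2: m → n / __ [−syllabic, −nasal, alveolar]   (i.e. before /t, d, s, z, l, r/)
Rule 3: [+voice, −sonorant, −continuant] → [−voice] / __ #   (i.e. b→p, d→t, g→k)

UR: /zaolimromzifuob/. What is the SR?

zaolinronzifuop

Rule 1 (regressive voicing assimilation): no segment meets the environment; /zaolimromzifuob/ is unchanged.
Rule 2 (nasal place assimilation): /m/ precedes the alveolar consonant /r/, so it assimilates in place to [n]. /m/ precedes the alveolar consonant /z/, so it assimilates in place to [n]. /zaolimromzifuob/ → zaolinronzifuob.
Rule 3 (final devoicing): /b/ is a voiced stop in word-final position, so it devoices to [p]. /zaolinronzifuob/ → zaolinronzifuop.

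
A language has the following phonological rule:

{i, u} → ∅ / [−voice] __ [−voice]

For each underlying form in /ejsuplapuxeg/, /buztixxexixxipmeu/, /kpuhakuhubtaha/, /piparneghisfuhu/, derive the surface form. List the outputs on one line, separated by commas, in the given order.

ejsplapxeg, buztxxexxxpmeu, kphakhubtaha, pparneghsfhu

/ejsuplapuxeg/: /u/ is a high vowel flanked by voiceless consonants /s/ and /p/, so it deletes. /u/ is a high vowel flanked by voiceless consonants /p/ and /x/, so it deletes. → [ejsplapxeg].
/buztixxexixxipmeu/: /i/ is a high vowel flanked by voiceless consonants /t/ and /x/, so it deletes. /i/ is a high vowel flanked by voiceless consonants /x/ and /x/, so it deletes. /i/ is a high vowel flanked by voiceless consonants /x/ and /p/, so it deletes. → [buztxxexxxpmeu].
/kpuhakuhubtaha/: /u/ is a high vowel flanked by voiceless consonants /p/ and /h/, so it deletes. /u/ is a high vowel flanked by voiceless consonants /k/ and /h/, so it deletes. → [kphakhubtaha].
/piparneghisfuhu/: /i/ is a high vowel flanked by voiceless consonants /p/ and /p/, so it deletes. /i/ is a high vowel flanked by voiceless consonants /h/ and /s/, so it deletes. /u/ is a high vowel flanked by voiceless consonants /f/ and /h/, so it deletes. → [pparneghsfhu].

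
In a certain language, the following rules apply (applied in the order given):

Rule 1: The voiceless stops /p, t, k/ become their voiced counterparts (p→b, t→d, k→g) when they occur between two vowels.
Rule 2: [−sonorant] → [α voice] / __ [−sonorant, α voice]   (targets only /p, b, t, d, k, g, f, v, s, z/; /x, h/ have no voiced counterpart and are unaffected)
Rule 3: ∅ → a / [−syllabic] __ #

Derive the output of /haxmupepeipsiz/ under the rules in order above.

Rule 1 (intervocalic voicing): /p/ is a voiceless stop between vowels /u/ and /e/, so it voices to [b]. /p/ is a voiceless stop between vowels /e/ and /e/, so it voices to [b]. /haxmupepeipsiz/ → haxmubebeipsiz.
Rule 2 (regressive voicing assimilation): no segment meets the environment; /haxmubebeipsiz/ is unchanged.
Rule 3 (final a-epenthesis): the form ends in the consonant /z/, so [a] is inserted word-finally. /haxmubebeipsiz/ → haxmubebeipsiza.

haxmubebeipsiza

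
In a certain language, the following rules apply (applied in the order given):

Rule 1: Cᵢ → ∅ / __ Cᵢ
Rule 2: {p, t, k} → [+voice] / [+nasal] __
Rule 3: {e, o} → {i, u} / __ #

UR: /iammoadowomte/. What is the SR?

iamoadowomdi

Rule 1 (degemination): /mm/ is a geminate; the first /m/ deletes. /iammoadowomte/ → iamoadowomte.
Rule 2 (post-nasal voicing): /t/ is a voiceless stop immediately after the nasal /m/, so it voices to [d]. /iamoadowomte/ → iamoadowomde.
Rule 3 (final vowel raising): /e/ is a mid vowel in word-final position, so it raises to [i]. /iamoadowomde/ → iamoadowomdi.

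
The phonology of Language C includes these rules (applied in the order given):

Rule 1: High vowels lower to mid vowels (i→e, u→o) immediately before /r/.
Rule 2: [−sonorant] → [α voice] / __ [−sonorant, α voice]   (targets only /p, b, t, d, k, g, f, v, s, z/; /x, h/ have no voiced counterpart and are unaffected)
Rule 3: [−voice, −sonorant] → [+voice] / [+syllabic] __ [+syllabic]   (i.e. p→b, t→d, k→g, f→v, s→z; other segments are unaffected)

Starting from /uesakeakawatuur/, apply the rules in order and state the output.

Rule 1 (pre-rhotic lowering): /u/ is a high vowel immediately before /r/, so it lowers to [o]. /uesakeakawatuur/ → uesakeakawatuor.
Rule 2 (regressive voicing assimilation): no segment meets the environment; /uesakeakawatuor/ is unchanged.
Rule 3 (intervocalic voicing): /s/ is a voiceless obstruent between vowels /e/ and /a/, so it voices to [z]. /k/ is a voiceless obstruent between vowels /a/ and /e/, so it voices to [g]. /k/ is a voiceless obstruent between vowels /a/ and /a/, so it voices to [g]. /t/ is a voiceless obstruent between vowels /a/ and /u/, so it voices to [d]. /uesakeakawatuor/ → uezageagawaduor.

uezageagawaduor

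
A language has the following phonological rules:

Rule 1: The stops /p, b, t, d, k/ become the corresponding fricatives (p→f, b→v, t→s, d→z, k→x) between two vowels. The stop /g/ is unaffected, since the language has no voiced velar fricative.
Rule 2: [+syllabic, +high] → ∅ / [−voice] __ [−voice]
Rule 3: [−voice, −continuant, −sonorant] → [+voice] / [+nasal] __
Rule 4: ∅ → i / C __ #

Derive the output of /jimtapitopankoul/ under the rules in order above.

jimdafsofangouli

Rule 1 (intervocalic spirantization): /p/ is a stop between vowels /a/ and /i/, so it spirantizes to the fricative [f]. /t/ is a stop between vowels /i/ and /o/, so it spirantizes to the fricative [s]. /p/ is a stop between vowels /o/ and /a/, so it spirantizes to the fricative [f]. /jimtapitopankoul/ → jimtafisofankoul.
Rule 2 (high vowel syncope): /i/ is a high vowel flanked by voiceless consonants /f/ and /s/, so it deletes. /jimtafisofankoul/ → jimtafsofankoul.
Rule 3 (post-nasal voicing): /t/ is a voiceless stop immediately after the nasal /m/, so it voices to [d]. /k/ is a voiceless stop immediately after the nasal /n/, so it voices to [g]. /jimtafsofankoul/ → jimdafsofangoul.
Rule 4 (final i-epenthesis): the form ends in the consonant /l/, so [i] is inserted word-finally. /jimdafsofangoul/ → jimdafsofangouli.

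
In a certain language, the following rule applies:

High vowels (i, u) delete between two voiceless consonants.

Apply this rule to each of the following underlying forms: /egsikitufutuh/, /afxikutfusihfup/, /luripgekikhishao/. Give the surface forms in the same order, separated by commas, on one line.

/egsikitufutuh/: /i/ is a high vowel flanked by voiceless consonants /s/ and /k/, so it deletes. /i/ is a high vowel flanked by voiceless consonants /k/ and /t/, so it deletes. /u/ is a high vowel flanked by voiceless consonants /t/ and /f/, so it deletes. /u/ is a high vowel flanked by voiceless consonants /f/ and /t/, so it deletes. /u/ is a high vowel flanked by voiceless consonants /t/ and /h/, so it deletes. → [egsktfth].
/afxikutfusihfup/: /i/ is a high vowel flanked by voiceless consonants /x/ and /k/, so it deletes. /u/ is a high vowel flanked by voiceless consonants /k/ and /t/, so it deletes. /u/ is a high vowel flanked by voiceless consonants /f/ and /s/, so it deletes. /i/ is a high vowel flanked by voiceless consonants /s/ and /h/, so it deletes. /u/ is a high vowel flanked by voiceless consonants /f/ and /p/, so it deletes. → [afxktfshfp].
/luripgekikhishao/: /i/ is a high vowel flanked by voiceless consonants /k/ and /k/, so it deletes. /i/ is a high vowel flanked by voiceless consonants /h/ and /s/, so it deletes. → [luripgekkhshao].

egsktfth, afxktfshfp, luripgekkhshao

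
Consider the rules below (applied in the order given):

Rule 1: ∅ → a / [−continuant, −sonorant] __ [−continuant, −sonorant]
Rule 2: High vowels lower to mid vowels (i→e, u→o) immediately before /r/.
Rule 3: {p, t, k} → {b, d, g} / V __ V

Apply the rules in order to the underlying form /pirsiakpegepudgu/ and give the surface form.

persiagabegebudagu

Rule 1 (stop-cluster a-epenthesis): /k/ and /p/ form a stop–stop cluster, so [a] is inserted between them. /d/ and /g/ form a stop–stop cluster, so [a] is inserted between them. /pirsiakpegepudgu/ → pirsiakapegepudagu.
Rule 2 (pre-rhotic lowering): /i/ is a high vowel immediately before /r/, so it lowers to [e]. /pirsiakapegepudagu/ → persiakapegepudagu.
Rule 3 (intervocalic voicing): /k/ is a voiceless stop between vowels /a/ and /a/, so it voices to [g]. /p/ is a voiceless stop between vowels /a/ and /e/, so it voices to [b]. /p/ is a voiceless stop between vowels /e/ and /u/, so it voices to [b]. /persiakapegepudagu/ → persiagabegebudagu.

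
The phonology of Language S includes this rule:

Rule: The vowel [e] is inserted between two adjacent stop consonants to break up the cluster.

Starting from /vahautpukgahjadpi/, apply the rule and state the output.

/t/ and /p/ form a stop–stop cluster, so [e] is inserted between them.
/k/ and /g/ form a stop–stop cluster, so [e] is inserted between them.
/d/ and /p/ form a stop–stop cluster, so [e] is inserted between them.
Surface form: [vahautepukegahjadepi].

vahautepukegahjadepi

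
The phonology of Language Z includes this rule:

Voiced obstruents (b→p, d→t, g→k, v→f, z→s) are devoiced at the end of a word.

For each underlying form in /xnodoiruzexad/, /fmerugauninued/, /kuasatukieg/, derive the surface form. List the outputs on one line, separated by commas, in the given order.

/xnodoiruzexad/: /d/ is a voiced obstruent in word-final position, so it devoices to [t]. → [xnodoiruzexat].
/fmerugauninued/: /d/ is a voiced obstruent in word-final position, so it devoices to [t]. → [fmerugauninuet].
/kuasatukieg/: /g/ is a voiced obstruent in word-final position, so it devoices to [k]. → [kuasatukiek].

xnodoiruzexat, fmerugauninuet, kuasatukiek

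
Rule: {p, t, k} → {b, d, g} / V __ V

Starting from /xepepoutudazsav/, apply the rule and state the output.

xebeboududazsav

/p/ is a voiceless stop between vowels /e/ and /e/, so it voices to [b].
/p/ is a voiceless stop between vowels /e/ and /o/, so it voices to [b].
/t/ is a voiceless stop between vowels /u/ and /u/, so it voices to [d].
Surface form: [xebeboududazsav].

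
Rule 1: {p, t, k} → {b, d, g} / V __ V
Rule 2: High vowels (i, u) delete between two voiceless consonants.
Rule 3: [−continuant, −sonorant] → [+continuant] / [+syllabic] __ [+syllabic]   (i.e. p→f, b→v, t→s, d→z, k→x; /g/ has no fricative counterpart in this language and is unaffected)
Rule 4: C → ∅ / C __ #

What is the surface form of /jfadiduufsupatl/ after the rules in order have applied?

Rule 1 (intervocalic voicing): /p/ is a voiceless stop between vowels /u/ and /a/, so it voices to [b]. /jfadiduufsupatl/ → jfadiduufsubatl.
Rule 2 (high vowel syncope): no segment meets the environment; /jfadiduufsubatl/ is unchanged.
Rule 3 (intervocalic spirantization): /d/ is a stop between vowels /a/ and /i/, so it spirantizes to the fricative [z]. /d/ is a stop between vowels /i/ and /u/, so it spirantizes to the fricative [z]. /b/ is a stop between vowels /u/ and /a/, so it spirantizes to the fricative [v]. /jfadiduufsubatl/ → jfazizuufsuvatl.
Rule 4 (final cluster simplification): /l/ is the second consonant of a word-final cluster /tl/, so it deletes. /jfazizuufsuvatl/ → jfazizuufsuvat.

jfazizuufsuvat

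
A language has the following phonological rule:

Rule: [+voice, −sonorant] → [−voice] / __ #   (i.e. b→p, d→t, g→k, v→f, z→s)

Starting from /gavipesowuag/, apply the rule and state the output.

gavipesowuak

Scanning /gavipesowuag/: /g/ at position 1 is not in the conditioning environment; /v/ at position 3 is not in the conditioning environment; /g/ is a voiced obstruent in word-final position, so it devoices to [k].
Result: [gavipesowuak].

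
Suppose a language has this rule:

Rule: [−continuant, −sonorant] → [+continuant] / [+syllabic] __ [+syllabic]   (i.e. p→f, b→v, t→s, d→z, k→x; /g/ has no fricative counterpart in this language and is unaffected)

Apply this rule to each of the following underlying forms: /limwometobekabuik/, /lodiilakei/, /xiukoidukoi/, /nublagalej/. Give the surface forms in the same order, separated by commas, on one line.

/limwometobekabuik/: /t/ is a stop between vowels /e/ and /o/, so it spirantizes to the fricative [s]. /b/ is a stop between vowels /o/ and /e/, so it spirantizes to the fricative [v]. /k/ is a stop between vowels /e/ and /a/, so it spirantizes to the fricative [x]. /b/ is a stop between vowels /a/ and /u/, so it spirantizes to the fricative [v]. → [limwomesovexavuik].
/lodiilakei/: /d/ is a stop between vowels /o/ and /i/, so it spirantizes to the fricative [z]. /k/ is a stop between vowels /a/ and /e/, so it spirantizes to the fricative [x]. → [loziilaxei].
/xiukoidukoi/: /k/ is a stop between vowels /u/ and /o/, so it spirantizes to the fricative [x]. /d/ is a stop between vowels /i/ and /u/, so it spirantizes to the fricative [z]. /k/ is a stop between vowels /u/ and /o/, so it spirantizes to the fricative [x]. → [xiuxoizuxoi].
/nublagalej/: the rule's environment is not met; surfaces unchanged as [nublagalej].

limwomesovexavuik, loziilaxei, xiuxoizuxoi, nublagalej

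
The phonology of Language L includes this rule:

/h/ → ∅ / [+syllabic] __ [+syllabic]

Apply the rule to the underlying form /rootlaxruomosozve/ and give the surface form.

rootlaxruomosozve

No segment of /rootlaxruomosozve/ meets the structural description of the rule, so the form surfaces unchanged.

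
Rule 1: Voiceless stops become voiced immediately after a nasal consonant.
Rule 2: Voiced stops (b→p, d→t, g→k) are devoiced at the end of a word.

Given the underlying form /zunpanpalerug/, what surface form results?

Rule 1 (post-nasal voicing): /p/ is a voiceless stop immediately after the nasal /n/, so it voices to [b]. /p/ is a voiceless stop immediately after the nasal /n/, so it voices to [b]. /zunpanpalerug/ → zunbanbalerug.
Rule 2 (final devoicing): /g/ is a voiced stop in word-final position, so it devoices to [k]. /zunbanbalerug/ → zunbanbaleruk.

zunbanbaleruk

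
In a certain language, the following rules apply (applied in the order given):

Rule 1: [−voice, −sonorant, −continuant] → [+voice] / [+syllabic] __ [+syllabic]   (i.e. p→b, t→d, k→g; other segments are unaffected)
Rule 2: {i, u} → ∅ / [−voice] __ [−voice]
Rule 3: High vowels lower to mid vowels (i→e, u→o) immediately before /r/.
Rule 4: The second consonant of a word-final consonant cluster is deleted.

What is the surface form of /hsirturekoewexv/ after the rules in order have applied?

hsertoregoewex

Rule 1 (intervocalic voicing): /k/ is a voiceless stop between vowels /e/ and /o/, so it voices to [g]. /hsirturekoewexv/ → hsirturegoewexv.
Rule 2 (high vowel syncope): no segment meets the environment; /hsirturegoewexv/ is unchanged.
Rule 3 (pre-rhotic lowering): /i/ is a high vowel immediately before /r/, so it lowers to [e]. /u/ is a high vowel immediately before /r/, so it lowers to [o]. /hsirturegoewexv/ → hsertoregoewexv.
Rule 4 (final cluster simplification): /v/ is the second consonant of a word-final cluster /xv/, so it deletes. /hsertoregoewexv/ → hsertoregoewex.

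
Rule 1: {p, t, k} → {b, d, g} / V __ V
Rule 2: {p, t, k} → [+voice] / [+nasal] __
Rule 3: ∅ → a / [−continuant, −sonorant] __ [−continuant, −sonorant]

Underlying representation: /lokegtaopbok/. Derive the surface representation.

Rule 1 (intervocalic voicing): /k/ is a voiceless stop between vowels /o/ and /e/, so it voices to [g]. /lokegtaopbok/ → logegtaopbok.
Rule 2 (post-nasal voicing): no segment meets the environment; /logegtaopbok/ is unchanged.
Rule 3 (stop-cluster a-epenthesis): /g/ and /t/ form a stop–stop cluster, so [a] is inserted between them. /p/ and /b/ form a stop–stop cluster, so [a] is inserted between them. /logegtaopbok/ → logegataopabok.

logegataopabok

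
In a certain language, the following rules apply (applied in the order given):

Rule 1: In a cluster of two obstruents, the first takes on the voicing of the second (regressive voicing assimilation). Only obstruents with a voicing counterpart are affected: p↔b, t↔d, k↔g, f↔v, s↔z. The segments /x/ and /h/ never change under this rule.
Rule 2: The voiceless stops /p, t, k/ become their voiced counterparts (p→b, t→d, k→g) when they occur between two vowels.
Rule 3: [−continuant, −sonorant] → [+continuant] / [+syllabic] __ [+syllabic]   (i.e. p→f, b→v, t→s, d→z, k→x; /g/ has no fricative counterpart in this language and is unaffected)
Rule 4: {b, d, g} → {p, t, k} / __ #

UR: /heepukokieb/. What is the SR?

heevugogiep

Rule 1 (regressive voicing assimilation): no segment meets the environment; /heepukokieb/ is unchanged.
Rule 2 (intervocalic voicing): /p/ is a voiceless stop between vowels /e/ and /u/, so it voices to [b]. /k/ is a voiceless stop between vowels /u/ and /o/, so it voices to [g]. /k/ is a voiceless stop between vowels /o/ and /i/, so it voices to [g]. /heepukokieb/ → heebugogieb.
Rule 3 (intervocalic spirantization): /b/ is a stop between vowels /e/ and /u/, so it spirantizes to the fricative [v]. /heebugogieb/ → heevugogieb.
Rule 4 (final devoicing): /b/ is a voiced stop in word-final position, so it devoices to [p]. /heevugogieb/ → heevugogiep.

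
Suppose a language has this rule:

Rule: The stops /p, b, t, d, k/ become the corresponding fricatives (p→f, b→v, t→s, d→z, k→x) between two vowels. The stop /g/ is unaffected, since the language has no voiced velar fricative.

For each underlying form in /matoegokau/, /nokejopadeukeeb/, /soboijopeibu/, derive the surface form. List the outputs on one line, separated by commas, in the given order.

masoegoxau, noxejofazeuxeeb, sovoijofeivu

/matoegokau/: /t/ is a stop between vowels /a/ and /o/, so it spirantizes to the fricative [s]. /k/ is a stop between vowels /o/ and /a/, so it spirantizes to the fricative [x]. → [masoegoxau].
/nokejopadeukeeb/: /k/ is a stop between vowels /o/ and /e/, so it spirantizes to the fricative [x]. /p/ is a stop between vowels /o/ and /a/, so it spirantizes to the fricative [f]. /d/ is a stop between vowels /a/ and /e/, so it spirantizes to the fricative [z]. /k/ is a stop between vowels /u/ and /e/, so it spirantizes to the fricative [x]. → [noxejofazeuxeeb].
/soboijopeibu/: /b/ is a stop between vowels /o/ and /o/, so it spirantizes to the fricative [v]. /p/ is a stop between vowels /o/ and /e/, so it spirantizes to the fricative [f]. /b/ is a stop between vowels /i/ and /u/, so it spirantizes to the fricative [v]. → [sovoijofeivu].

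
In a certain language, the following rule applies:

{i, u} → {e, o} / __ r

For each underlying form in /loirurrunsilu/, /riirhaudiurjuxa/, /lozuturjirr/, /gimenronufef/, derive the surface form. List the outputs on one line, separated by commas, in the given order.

loerorrunsilu, rierhaudiorjuxa, lozutorjerr, gimenronufef

/loirurrunsilu/: /i/ is a high vowel immediately before /r/, so it lowers to [e]. /u/ is a high vowel immediately before /r/, so it lowers to [o]. → [loerorrunsilu].
/riirhaudiurjuxa/: /i/ is a high vowel immediately before /r/, so it lowers to [e]. /u/ is a high vowel immediately before /r/, so it lowers to [o]. → [rierhaudiorjuxa].
/lozuturjirr/: /u/ is a high vowel immediately before /r/, so it lowers to [o]. /i/ is a high vowel immediately before /r/, so it lowers to [e]. → [lozutorjerr].
/gimenronufef/: the rule's environment is not met; surfaces unchanged as [gimenronufef].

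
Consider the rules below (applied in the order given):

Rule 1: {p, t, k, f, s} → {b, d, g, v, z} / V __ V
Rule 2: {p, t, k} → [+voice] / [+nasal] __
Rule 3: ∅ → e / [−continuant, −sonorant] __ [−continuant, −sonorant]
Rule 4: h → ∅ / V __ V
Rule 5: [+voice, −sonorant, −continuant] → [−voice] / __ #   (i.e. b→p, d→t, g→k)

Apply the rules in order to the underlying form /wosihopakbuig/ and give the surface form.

Rule 1 (intervocalic voicing): /s/ is a voiceless obstruent between vowels /o/ and /i/, so it voices to [z]. /p/ is a voiceless obstruent between vowels /o/ and /a/, so it voices to [b]. /wosihopakbuig/ → wozihobakbuig.
Rule 2 (post-nasal voicing): no segment meets the environment; /wozihobakbuig/ is unchanged.
Rule 3 (stop-cluster e-epenthesis): /k/ and /b/ form a stop–stop cluster, so [e] is inserted between them. /wozihobakbuig/ → wozihobakebuig.
Rule 4 (intervocalic h-deletion): /h/ occurs between vowels /i/ and /o/, so it deletes. /wozihobakebuig/ → woziobakebuig.
Rule 5 (final devoicing): /g/ is a voiced stop in word-final position, so it devoices to [k]. /woziobakebuig/ → woziobakebuik.

woziobakebuik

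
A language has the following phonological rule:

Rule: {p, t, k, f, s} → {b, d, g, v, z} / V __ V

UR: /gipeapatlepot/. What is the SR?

/p/ is a voiceless obstruent between vowels /i/ and /e/, so it voices to [b].
/p/ is a voiceless obstruent between vowels /a/ and /a/, so it voices to [b].
/p/ is a voiceless obstruent between vowels /e/ and /o/, so it voices to [b].
The other instances of /t/ do not occur in the required environment and remain unchanged.
Surface form: [gibeabatlebot].

gibeabatlebot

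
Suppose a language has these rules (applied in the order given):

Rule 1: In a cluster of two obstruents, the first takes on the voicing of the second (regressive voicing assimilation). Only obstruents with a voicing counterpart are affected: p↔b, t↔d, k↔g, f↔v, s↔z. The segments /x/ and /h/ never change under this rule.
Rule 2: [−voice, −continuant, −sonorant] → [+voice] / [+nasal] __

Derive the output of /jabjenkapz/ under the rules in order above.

Rule 1 (regressive voicing assimilation): /p/ precedes the voiced obstruent /z/, so it voices to [b] by assimilation. /jabjenkapz/ → jabjenkabz.
Rule 2 (post-nasal voicing): /k/ is a voiceless stop immediately after the nasal /n/, so it voices to [g]. /jabjenkabz/ → jabjengabz.

jabjengabz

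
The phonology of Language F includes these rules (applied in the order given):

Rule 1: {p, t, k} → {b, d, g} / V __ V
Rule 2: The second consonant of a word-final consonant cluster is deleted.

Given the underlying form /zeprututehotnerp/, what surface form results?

zeprududehotner

Rule 1 (intervocalic voicing): /t/ is a voiceless stop between vowels /u/ and /u/, so it voices to [d]. /t/ is a voiceless stop between vowels /u/ and /e/, so it voices to [d]. /zeprututehotnerp/ → zeprududehotnerp.
Rule 2 (final cluster simplification): /p/ is the second consonant of a word-final cluster /rp/, so it deletes. /zeprududehotnerp/ → zeprududehotner.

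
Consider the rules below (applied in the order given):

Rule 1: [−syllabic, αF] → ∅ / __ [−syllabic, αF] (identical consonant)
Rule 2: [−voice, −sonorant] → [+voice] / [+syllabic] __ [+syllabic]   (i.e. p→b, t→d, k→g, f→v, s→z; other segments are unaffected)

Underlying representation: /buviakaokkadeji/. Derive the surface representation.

buviagaogadeji

Rule 1 (degemination): /kk/ is a geminate; the first /k/ deletes. /buviakaokkadeji/ → buviakaokadeji.
Rule 2 (intervocalic voicing): /k/ is a voiceless obstruent between vowels /a/ and /a/, so it voices to [g]. /k/ is a voiceless obstruent between vowels /o/ and /a/, so it voices to [g]. /buviakaokadeji/ → buviagaogadeji.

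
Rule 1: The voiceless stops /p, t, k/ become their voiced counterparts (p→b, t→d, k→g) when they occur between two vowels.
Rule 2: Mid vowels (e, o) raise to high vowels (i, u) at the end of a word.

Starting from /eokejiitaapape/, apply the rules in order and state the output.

Rule 1 (intervocalic voicing): /k/ is a voiceless stop between vowels /o/ and /e/, so it voices to [g]. /t/ is a voiceless stop between vowels /i/ and /a/, so it voices to [d]. /p/ is a voiceless stop between vowels /a/ and /a/, so it voices to [b]. /p/ is a voiceless stop between vowels /a/ and /e/, so it voices to [b]. /eokejiitaapape/ → eogejiidaababe.
Rule 2 (final vowel raising): /e/ is a mid vowel in word-final position, so it raises to [i]. /eogejiidaababe/ → eogejiidaababi.

eogejiidaababi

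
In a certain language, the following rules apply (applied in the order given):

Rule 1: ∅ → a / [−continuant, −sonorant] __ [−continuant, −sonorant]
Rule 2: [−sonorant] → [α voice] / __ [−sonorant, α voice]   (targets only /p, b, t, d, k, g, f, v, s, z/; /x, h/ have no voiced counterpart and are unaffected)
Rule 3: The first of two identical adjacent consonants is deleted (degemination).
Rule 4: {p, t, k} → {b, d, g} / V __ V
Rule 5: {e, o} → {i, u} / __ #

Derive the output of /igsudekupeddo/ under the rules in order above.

iksudegubedadu

Rule 1 (stop-cluster a-epenthesis): /d/ and /d/ form a stop–stop cluster, so [a] is inserted between them. /igsudekupeddo/ → igsudekupedado.
Rule 2 (regressive voicing assimilation): /g/ precedes the voiceless obstruent /s/, so it devoices to [k] by assimilation. /igsudekupedado/ → iksudekupedado.
Rule 3 (degemination): no segment meets the environment; /iksudekupedado/ is unchanged.
Rule 4 (intervocalic voicing): /k/ is a voiceless stop between vowels /e/ and /u/, so it voices to [g]. /p/ is a voiceless stop between vowels /u/ and /e/, so it voices to [b]. /iksudekupedado/ → iksudegubedado.
Rule 5 (final vowel raising): /o/ is a mid vowel in word-final position, so it raises to [u]. /iksudegubedado/ → iksudegubedadu.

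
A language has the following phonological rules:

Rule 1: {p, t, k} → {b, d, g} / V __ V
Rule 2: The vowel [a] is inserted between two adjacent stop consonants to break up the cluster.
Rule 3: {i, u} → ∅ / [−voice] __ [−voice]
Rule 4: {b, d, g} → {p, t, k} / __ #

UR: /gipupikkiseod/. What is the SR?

Rule 1 (intervocalic voicing): /p/ is a voiceless stop between vowels /i/ and /u/, so it voices to [b]. /p/ is a voiceless stop between vowels /u/ and /i/, so it voices to [b]. /gipupikkiseod/ → gibubikkiseod.
Rule 2 (stop-cluster a-epenthesis): /k/ and /k/ form a stop–stop cluster, so [a] is inserted between them. /gibubikkiseod/ → gibubikakiseod.
Rule 3 (high vowel syncope): /i/ is a high vowel flanked by voiceless consonants /k/ and /s/, so it deletes. /gibubikakiseod/ → gibubikakseod.
Rule 4 (final devoicing): /d/ is a voiced stop in word-final position, so it devoices to [t]. /gibubikakseod/ → gibubikakseot.

gibubikakseot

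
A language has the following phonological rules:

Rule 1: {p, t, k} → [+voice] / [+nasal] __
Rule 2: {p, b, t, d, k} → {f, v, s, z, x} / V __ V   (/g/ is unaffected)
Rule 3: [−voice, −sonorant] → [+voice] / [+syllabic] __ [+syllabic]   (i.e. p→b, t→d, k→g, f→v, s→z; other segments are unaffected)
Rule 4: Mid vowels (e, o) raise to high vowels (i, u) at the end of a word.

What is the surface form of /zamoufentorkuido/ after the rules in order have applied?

Rule 1 (post-nasal voicing): /t/ is a voiceless stop immediately after the nasal /n/, so it voices to [d]. /zamoufentorkuido/ → zamoufendorkuido.
Rule 2 (intervocalic spirantization): /d/ is a stop between vowels /i/ and /o/, so it spirantizes to the fricative [z]. /zamoufendorkuido/ → zamoufendorkuizo.
Rule 3 (intervocalic voicing): /f/ is a voiceless obstruent between vowels /u/ and /e/, so it voices to [v]. /zamoufendorkuizo/ → zamouvendorkuizo.
Rule 4 (final vowel raising): /o/ is a mid vowel in word-final position, so it raises to [u]. /zamouvendorkuizo/ → zamouvendorkuizu.

zamouvendorkuizu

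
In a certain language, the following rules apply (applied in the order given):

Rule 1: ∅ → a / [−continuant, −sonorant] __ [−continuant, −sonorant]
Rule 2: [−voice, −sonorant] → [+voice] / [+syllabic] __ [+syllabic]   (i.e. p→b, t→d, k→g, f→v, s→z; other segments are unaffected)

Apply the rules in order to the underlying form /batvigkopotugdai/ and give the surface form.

batvigagobodugadai

Rule 1 (stop-cluster a-epenthesis): /g/ and /k/ form a stop–stop cluster, so [a] is inserted between them. /g/ and /d/ form a stop–stop cluster, so [a] is inserted between them. /batvigkopotugdai/ → batvigakopotugadai.
Rule 2 (intervocalic voicing): /k/ is a voiceless obstruent between vowels /a/ and /o/, so it voices to [g]. /p/ is a voiceless obstruent between vowels /o/ and /o/, so it voices to [b]. /t/ is a voiceless obstruent between vowels /o/ and /u/, so it voices to [d]. /batvigakopotugadai/ → batvigagobodugadai.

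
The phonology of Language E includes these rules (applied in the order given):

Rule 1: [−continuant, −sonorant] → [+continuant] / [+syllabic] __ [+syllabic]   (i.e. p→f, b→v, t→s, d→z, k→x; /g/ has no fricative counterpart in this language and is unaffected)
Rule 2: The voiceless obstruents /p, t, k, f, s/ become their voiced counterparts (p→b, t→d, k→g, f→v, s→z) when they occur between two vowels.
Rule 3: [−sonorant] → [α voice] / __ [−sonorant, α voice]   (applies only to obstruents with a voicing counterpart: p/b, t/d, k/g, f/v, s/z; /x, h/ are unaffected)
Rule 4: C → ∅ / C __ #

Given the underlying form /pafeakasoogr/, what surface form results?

paveaxazoog

Rule 1 (intervocalic spirantization): /k/ is a stop between vowels /a/ and /a/, so it spirantizes to the fricative [x]. /pafeakasoogr/ → pafeaxasoogr.
Rule 2 (intervocalic voicing): /f/ is a voiceless obstruent between vowels /a/ and /e/, so it voices to [v]. /s/ is a voiceless obstruent between vowels /a/ and /o/, so it voices to [z]. /pafeaxasoogr/ → paveaxazoogr.
Rule 3 (regressive voicing assimilation): no segment meets the environment; /paveaxazoogr/ is unchanged.
Rule 4 (final cluster simplification): /r/ is the second consonant of a word-final cluster /gr/, so it deletes. /paveaxazoogr/ → paveaxazoog.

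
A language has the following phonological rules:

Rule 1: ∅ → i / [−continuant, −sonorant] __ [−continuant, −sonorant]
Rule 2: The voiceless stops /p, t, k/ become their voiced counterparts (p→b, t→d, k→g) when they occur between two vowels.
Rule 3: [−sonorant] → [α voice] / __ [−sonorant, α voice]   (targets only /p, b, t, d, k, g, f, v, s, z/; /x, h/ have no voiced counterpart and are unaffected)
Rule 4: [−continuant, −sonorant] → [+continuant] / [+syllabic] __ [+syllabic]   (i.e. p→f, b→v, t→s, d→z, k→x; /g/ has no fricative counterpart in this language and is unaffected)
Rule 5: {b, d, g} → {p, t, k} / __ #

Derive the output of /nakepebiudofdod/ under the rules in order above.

Rule 1 (stop-cluster i-epenthesis): no segment meets the environment; /nakepebiudofdod/ is unchanged.
Rule 2 (intervocalic voicing): /k/ is a voiceless stop between vowels /a/ and /e/, so it voices to [g]. /p/ is a voiceless stop between vowels /e/ and /e/, so it voices to [b]. /nakepebiudofdod/ → nagebebiudofdod.
Rule 3 (regressive voicing assimilation): /f/ precedes the voiced obstruent /d/, so it voices to [v] by assimilation. /nagebebiudofdod/ → nagebebiudovdod.
Rule 4 (intervocalic spirantization): /b/ is a stop between vowels /e/ and /e/, so it spirantizes to the fricative [v]. /b/ is a stop between vowels /e/ and /i/, so it spirantizes to the fricative [v]. /d/ is a stop between vowels /u/ and /o/, so it spirantizes to the fricative [z]. /nagebebiudovdod/ → nageveviuzovdod.
Rule 5 (final devoicing): /d/ is a voiced stop in word-final position, so it devoices to [t]. /nageveviuzovdod/ → nageveviuzovdot.

nageveviuzovdot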